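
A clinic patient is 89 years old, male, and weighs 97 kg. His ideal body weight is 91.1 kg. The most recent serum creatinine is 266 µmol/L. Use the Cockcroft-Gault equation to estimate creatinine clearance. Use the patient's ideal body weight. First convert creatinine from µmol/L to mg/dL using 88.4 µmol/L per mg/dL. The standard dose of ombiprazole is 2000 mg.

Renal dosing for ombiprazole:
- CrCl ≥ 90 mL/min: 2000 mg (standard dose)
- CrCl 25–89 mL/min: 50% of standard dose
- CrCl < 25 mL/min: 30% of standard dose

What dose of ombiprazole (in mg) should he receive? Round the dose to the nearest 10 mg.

600 mg

SCr = 266 / 88.4 = 3.009 mg/dL
CrCl = (140 − 89) × 91.1 / (72 × 3.009) = 4646.1 / 216.65 ≈ 21.4 mL/min
CrCl ≈ 21 mL/min → bracket < 25 mL/min.
30% of 2000 mg = 600 mg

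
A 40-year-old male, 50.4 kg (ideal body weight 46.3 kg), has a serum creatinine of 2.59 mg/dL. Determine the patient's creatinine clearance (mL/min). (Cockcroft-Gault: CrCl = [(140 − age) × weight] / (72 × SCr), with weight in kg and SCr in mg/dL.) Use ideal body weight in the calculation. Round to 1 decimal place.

CrCl = (140 − 40) × 46.3 / (72 × 2.59) = 4630.0 / 186.48 ≈ 24.8 mL/min

24.8 mL/min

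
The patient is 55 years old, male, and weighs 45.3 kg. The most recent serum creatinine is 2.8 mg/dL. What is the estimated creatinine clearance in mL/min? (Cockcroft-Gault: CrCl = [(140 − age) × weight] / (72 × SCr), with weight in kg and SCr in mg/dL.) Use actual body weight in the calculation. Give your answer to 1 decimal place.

CrCl = (140 − 55) × 45.3 / (72 × 2.8) = 3850.5 / 201.60 ≈ 19.1 mL/min

19.1 mL/min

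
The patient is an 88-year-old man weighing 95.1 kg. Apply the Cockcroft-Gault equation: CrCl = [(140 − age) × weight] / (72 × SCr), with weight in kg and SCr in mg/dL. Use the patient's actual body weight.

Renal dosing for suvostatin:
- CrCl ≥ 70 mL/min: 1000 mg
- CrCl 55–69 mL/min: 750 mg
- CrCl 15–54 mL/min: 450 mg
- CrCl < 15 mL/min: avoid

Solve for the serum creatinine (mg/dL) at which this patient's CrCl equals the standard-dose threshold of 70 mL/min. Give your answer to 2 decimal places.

0.98 mg/dL

Standard dose requires CrCl ≥ 70 mL/min.
Set (140 − 88) × 95.1 / (72 × SCr) = 70
SCr = (140 − 88) × 95.1 / (72 × 70) = 0.981 mg/dL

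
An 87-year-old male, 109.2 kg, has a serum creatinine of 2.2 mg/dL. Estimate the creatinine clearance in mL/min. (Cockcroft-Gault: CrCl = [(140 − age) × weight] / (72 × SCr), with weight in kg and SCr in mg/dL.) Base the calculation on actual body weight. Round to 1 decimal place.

CrCl = (140 − 87) × 109.2 / (72 × 2.2) = 5787.6 / 158.40 ≈ 36.5 mL/min

36.5 mL/min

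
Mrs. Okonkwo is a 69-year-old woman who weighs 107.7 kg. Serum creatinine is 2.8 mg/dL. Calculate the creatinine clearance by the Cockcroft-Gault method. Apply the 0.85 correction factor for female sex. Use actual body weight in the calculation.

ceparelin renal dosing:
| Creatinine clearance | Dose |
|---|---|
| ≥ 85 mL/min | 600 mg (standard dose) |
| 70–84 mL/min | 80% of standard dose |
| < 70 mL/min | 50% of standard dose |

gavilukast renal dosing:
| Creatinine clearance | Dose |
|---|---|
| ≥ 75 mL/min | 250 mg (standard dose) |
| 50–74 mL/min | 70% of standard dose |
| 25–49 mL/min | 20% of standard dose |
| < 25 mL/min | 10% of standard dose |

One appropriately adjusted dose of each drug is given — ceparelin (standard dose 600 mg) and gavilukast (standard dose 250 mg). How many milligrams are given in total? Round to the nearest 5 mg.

350 mg

CrCl = (140 − 69) × 107.7 / (72 × 2.8) × 0.85 = 7646.7 / 201.60 × 0.85 ≈ 32.2 mL/min
CrCl ≈ 32 mL/min.
ceparelin: < 70 mL/min → 50% of 600 mg = 300 mg.
gavilukast: 25–49 mL/min → 20% of 250 mg = 50 mg.
Total = 300 + 50 = 350 mg.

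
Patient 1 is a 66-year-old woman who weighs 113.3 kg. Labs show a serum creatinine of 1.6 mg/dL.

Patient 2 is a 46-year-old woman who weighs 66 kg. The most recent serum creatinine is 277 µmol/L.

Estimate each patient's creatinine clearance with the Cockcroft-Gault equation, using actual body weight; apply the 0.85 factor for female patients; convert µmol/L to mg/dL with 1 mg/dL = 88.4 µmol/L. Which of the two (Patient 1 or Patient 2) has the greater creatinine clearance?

Patient 1: CrCl = (140 − 66) × 113.3 / (72 × 1.6) × 0.85 = 8384.2 / 115.20 × 0.85 ≈ 61.9 mL/min
Patient 2: SCr = 277 / 88.4 = 3.133 mg/dL
Patient 2: CrCl = (140 − 46) × 66 / (72 × 3.133) × 0.85 = 6204.0 / 225.58 × 0.85 ≈ 23.4 mL/min
61.9 vs 23.4 mL/min → Patient 1 is higher.

Patient 1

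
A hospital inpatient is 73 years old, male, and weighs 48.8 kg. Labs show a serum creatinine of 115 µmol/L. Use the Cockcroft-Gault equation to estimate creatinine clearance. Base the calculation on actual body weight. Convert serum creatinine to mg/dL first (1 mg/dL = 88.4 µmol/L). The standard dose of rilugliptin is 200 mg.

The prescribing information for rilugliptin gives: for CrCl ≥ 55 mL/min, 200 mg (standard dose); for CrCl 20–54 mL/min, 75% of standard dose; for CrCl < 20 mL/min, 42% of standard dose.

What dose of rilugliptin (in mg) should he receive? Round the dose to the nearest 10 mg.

SCr = 115 / 88.4 = 1.301 mg/dL
CrCl = (140 − 73) × 48.8 / (72 × 1.301) = 3269.6 / 93.67 ≈ 34.9 mL/min
CrCl ≈ 35 mL/min → bracket 20–54 mL/min.
75% of 200 mg = 150 mg

150 mg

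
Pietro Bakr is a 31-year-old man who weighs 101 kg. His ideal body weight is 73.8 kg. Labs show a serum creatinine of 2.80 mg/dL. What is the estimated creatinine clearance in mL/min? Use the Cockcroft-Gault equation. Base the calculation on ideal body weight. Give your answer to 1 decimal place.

39.9 mL/min

CrCl = (140 − 31) × 73.8 / (72 × 2.8) = 8044.2 / 201.60 ≈ 39.9 mL/min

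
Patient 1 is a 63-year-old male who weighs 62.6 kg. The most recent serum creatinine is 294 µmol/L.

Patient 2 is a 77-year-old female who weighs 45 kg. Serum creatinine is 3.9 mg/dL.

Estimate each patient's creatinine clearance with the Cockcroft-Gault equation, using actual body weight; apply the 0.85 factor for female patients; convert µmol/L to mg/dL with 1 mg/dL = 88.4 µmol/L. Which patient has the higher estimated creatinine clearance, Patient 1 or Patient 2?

Patient 1: SCr = 294 / 88.4 = 3.326 mg/dL
Patient 1: CrCl = (140 − 63) × 62.6 / (72 × 3.326) = 4820.2 / 239.47 ≈ 20.1 mL/min
Patient 2: CrCl = (140 − 77) × 45 / (72 × 3.9) × 0.85 = 2835.0 / 280.80 × 0.85 ≈ 8.6 mL/min
20.1 vs 8.6 mL/min → Patient 1 is higher.

Patient 1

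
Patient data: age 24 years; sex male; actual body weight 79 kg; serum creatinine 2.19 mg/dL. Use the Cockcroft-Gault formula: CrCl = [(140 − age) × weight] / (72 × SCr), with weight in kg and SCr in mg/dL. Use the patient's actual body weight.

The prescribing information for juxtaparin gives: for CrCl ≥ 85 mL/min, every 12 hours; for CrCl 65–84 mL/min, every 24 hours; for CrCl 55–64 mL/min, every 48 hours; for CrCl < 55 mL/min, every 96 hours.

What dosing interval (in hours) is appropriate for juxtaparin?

every 48 hours

CrCl = (140 − 24) × 79 / (72 × 2.19) = 9164.0 / 157.68 ≈ 58.1 mL/min
CrCl ≈ 58 mL/min → bracket 55–64 mL/min → every 48 hours.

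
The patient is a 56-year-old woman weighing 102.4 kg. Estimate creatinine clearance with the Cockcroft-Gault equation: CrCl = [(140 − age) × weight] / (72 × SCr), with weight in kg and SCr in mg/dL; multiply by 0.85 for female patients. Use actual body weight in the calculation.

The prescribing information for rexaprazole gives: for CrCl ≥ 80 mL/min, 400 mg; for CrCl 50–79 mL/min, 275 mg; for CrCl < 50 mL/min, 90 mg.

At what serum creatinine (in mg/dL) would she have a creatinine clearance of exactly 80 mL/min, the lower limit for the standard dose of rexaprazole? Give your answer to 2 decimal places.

1.27 mg/dL

Standard dose requires CrCl ≥ 80 mL/min.
Set (140 − 56) × 102.4 × 0.85 / (72 × SCr) = 80
SCr = (140 − 56) × 102.4 × 0.85 / (72 × 80) = 1.269 mg/dL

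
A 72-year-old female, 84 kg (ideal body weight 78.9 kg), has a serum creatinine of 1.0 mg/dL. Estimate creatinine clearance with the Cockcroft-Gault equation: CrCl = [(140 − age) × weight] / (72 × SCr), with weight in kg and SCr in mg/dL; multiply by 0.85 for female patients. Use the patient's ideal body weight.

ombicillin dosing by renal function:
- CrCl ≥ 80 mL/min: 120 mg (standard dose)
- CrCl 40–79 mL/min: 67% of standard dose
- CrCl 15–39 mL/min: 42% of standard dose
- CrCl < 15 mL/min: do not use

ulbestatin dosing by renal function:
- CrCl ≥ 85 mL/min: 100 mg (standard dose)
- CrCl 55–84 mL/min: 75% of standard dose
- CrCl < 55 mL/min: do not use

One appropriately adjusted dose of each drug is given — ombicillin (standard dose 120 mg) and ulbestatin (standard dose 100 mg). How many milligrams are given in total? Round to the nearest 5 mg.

155 mg

CrCl = (140 − 72) × 78.9 / (72 × 1) × 0.85 = 5365.2 / 72.00 × 0.85 ≈ 63.3 mL/min
CrCl ≈ 63 mL/min.
ombicillin: 40–79 mL/min → 67% of 120 mg = 80.4 mg.
ulbestatin: 55–84 mL/min → 75% of 100 mg = 75 mg.
Total = 80.4 + 75 = 155.4 mg.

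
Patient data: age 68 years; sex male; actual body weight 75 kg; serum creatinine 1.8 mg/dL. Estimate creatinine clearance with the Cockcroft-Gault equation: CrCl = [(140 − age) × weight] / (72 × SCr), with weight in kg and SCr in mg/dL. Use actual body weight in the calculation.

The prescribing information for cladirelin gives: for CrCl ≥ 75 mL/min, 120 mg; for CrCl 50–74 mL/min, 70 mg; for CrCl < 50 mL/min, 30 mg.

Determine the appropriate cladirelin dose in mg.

CrCl = (140 − 68) × 75 / (72 × 1.8) = 5400.0 / 129.60 ≈ 41.7 mL/min
CrCl ≈ 42 mL/min → bracket < 50 mL/min.
Dose for this bracket: 30 mg.

30 mg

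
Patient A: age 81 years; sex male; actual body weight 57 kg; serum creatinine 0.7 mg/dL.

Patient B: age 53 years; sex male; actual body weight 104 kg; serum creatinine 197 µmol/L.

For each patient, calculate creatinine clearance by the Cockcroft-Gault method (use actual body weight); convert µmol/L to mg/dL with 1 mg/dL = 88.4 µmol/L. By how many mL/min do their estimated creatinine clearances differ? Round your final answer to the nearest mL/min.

Patient A: CrCl = (140 − 81) × 57 / (72 × 0.7) = 3363.0 / 50.40 ≈ 66.7 mL/min
Patient B: SCr = 197 / 88.4 = 2.229 mg/dL
Patient B: CrCl = (140 − 53) × 104 / (72 × 2.229) = 9048.0 / 160.49 ≈ 56.4 mL/min
|66.7 − 56.4| = 10.3 mL/min

10 mL/min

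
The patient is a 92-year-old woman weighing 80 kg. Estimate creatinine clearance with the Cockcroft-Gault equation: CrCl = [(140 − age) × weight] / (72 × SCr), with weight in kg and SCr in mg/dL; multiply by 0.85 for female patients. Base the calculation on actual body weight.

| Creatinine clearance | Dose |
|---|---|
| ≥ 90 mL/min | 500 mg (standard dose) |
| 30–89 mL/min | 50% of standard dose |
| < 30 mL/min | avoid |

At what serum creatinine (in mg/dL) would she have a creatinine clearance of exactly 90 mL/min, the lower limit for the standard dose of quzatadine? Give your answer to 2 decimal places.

0.50 mg/dL

Standard dose requires CrCl ≥ 90 mL/min.
Set (140 − 92) × 80 × 0.85 / (72 × SCr) = 90
SCr = (140 − 92) × 80 × 0.85 / (72 × 90) = 0.504 mg/dL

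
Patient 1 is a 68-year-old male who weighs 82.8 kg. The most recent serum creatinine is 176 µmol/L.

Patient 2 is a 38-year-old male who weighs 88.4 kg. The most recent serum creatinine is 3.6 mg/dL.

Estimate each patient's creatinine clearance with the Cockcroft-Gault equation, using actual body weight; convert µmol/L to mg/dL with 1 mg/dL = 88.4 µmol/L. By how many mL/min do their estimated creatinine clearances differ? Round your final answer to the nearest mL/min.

7 mL/min

Patient 1: SCr = 176 / 88.4 = 1.991 mg/dL
Patient 1: CrCl = (140 − 68) × 82.8 / (72 × 1.991) = 5961.6 / 143.35 ≈ 41.6 mL/min
Patient 2: CrCl = (140 − 38) × 88.4 / (72 × 3.6) = 9016.8 / 259.20 ≈ 34.8 mL/min
|41.6 − 34.8| = 6.8 mL/min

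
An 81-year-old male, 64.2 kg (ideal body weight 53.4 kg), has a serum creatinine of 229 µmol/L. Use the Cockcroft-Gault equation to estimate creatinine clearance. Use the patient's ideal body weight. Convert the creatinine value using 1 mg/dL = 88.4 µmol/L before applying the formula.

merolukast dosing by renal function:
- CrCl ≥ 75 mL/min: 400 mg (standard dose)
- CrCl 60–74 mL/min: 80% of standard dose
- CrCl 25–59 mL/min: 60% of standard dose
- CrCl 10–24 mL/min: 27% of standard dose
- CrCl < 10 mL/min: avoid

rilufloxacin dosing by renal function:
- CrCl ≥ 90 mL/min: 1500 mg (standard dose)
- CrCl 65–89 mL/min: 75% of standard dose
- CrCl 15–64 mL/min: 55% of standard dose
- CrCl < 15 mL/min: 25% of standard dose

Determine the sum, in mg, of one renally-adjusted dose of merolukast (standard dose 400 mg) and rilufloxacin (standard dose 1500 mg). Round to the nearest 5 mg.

935 mg

SCr = 229 / 88.4 = 2.59 mg/dL
CrCl = (140 − 81) × 53.4 / (72 × 2.59) = 3150.6 / 186.48 ≈ 16.9 mL/min
CrCl ≈ 17 mL/min.
merolukast: 10–24 mL/min → 27% of 400 mg = 108 mg.
rilufloxacin: 15–64 mL/min → 55% of 1500 mg = 825 mg.
Total = 108 + 825 = 933 mg.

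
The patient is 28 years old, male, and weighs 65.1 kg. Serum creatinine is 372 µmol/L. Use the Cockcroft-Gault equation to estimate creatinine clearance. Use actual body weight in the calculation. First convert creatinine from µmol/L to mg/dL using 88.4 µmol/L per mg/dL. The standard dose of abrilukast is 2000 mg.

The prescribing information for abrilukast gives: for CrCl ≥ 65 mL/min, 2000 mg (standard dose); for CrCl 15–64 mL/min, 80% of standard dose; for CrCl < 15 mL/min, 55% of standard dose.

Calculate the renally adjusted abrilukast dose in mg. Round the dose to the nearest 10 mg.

1600 mg

SCr = 372 / 88.4 = 4.208 mg/dL
CrCl = (140 − 28) × 65.1 / (72 × 4.208) = 7291.2 / 302.98 ≈ 24.1 mL/min
CrCl ≈ 24 mL/min → bracket 15–64 mL/min.
80% of 2000 mg = 1600 mg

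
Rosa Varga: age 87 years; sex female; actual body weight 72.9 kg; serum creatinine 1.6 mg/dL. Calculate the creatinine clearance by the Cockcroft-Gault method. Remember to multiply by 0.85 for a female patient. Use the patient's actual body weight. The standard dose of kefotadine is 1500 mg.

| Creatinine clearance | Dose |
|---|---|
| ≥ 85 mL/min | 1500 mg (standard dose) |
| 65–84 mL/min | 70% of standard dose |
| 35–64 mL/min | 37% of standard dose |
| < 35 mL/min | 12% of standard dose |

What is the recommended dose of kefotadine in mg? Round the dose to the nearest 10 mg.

180 mg

CrCl = (140 − 87) × 72.9 / (72 × 1.6) × 0.85 = 3863.7 / 115.20 × 0.85 ≈ 28.5 mL/min
CrCl ≈ 29 mL/min → bracket < 35 mL/min.
12% of 1500 mg = 180 mg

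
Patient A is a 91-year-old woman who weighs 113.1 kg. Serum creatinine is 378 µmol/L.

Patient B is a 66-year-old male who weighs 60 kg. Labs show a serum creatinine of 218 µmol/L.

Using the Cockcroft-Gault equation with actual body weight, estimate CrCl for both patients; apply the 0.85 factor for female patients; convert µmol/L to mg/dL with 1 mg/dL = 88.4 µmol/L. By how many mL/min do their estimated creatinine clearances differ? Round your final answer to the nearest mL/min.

Patient A: SCr = 378 / 88.4 = 4.276 mg/dL
Patient A: CrCl = (140 − 91) × 113.1 / (72 × 4.276) × 0.85 = 5541.9 / 307.87 × 0.85 ≈ 15.3 mL/min
Patient B: SCr = 218 / 88.4 = 2.466 mg/dL
Patient B: CrCl = (140 − 66) × 60 / (72 × 2.466) = 4440.0 / 177.55 ≈ 25.0 mL/min
|15.3 − 25.0| = 9.7 mL/min

10 mL/min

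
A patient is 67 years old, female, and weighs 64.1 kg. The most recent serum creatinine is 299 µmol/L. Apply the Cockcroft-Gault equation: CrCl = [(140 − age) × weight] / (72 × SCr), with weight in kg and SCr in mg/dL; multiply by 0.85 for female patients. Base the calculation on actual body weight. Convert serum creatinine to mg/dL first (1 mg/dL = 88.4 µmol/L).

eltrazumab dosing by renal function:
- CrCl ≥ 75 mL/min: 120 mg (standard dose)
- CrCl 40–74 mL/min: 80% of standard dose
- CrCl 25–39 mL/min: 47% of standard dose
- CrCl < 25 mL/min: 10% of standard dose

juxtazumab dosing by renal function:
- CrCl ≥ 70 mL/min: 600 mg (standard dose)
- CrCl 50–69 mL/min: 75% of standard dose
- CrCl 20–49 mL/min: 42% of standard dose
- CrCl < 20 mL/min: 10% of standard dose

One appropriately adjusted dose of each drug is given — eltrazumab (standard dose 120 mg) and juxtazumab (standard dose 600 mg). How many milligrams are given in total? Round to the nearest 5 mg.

SCr = 299 / 88.4 = 3.382 mg/dL
CrCl = (140 − 67) × 64.1 / (72 × 3.382) × 0.85 = 4679.3 / 243.50 × 0.85 ≈ 16.3 mL/min
CrCl ≈ 16 mL/min.
eltrazumab: < 25 mL/min → 10% of 120 mg = 12 mg.
juxtazumab: < 20 mL/min → 10% of 600 mg = 60 mg.
Total = 12 + 60 = 72 mg.

70 mg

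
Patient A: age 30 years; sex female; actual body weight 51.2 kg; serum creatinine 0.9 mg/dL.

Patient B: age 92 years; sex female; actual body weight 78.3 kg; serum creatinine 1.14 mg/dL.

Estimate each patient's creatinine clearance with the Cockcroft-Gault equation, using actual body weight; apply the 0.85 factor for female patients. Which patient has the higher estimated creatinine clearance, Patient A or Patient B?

Patient A

Patient A: CrCl = (140 − 30) × 51.2 / (72 × 0.9) × 0.85 = 5632.0 / 64.80 × 0.85 ≈ 73.9 mL/min
Patient B: CrCl = (140 − 92) × 78.3 / (72 × 1.14) × 0.85 = 3758.4 / 82.08 × 0.85 ≈ 38.9 mL/min
73.9 vs 38.9 mL/min → Patient A is higher.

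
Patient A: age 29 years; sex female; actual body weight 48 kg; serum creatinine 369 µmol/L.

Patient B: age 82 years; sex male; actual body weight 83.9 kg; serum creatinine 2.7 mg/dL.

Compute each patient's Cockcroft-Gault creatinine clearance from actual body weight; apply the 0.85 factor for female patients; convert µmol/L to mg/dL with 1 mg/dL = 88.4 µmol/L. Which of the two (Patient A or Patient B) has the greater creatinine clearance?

Patient A: SCr = 369 / 88.4 = 4.174 mg/dL
Patient A: CrCl = (140 − 29) × 48 / (72 × 4.174) × 0.85 = 5328.0 / 300.53 × 0.85 ≈ 15.1 mL/min
Patient B: CrCl = (140 − 82) × 83.9 / (72 × 2.7) = 4866.2 / 194.40 ≈ 25.0 mL/min
15.1 vs 25.0 mL/min → Patient B is higher.

Patient B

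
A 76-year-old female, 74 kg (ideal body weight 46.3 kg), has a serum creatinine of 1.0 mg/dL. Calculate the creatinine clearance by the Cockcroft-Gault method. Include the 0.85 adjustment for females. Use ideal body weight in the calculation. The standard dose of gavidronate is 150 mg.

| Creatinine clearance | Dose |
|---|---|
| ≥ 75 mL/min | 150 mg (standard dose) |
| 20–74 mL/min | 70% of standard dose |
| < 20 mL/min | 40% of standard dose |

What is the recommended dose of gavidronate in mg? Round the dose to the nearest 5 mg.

105 mg

CrCl = (140 − 76) × 46.3 / (72 × 1) × 0.85 = 2963.2 / 72.00 × 0.85 ≈ 35.0 mL/min
CrCl ≈ 35 mL/min → bracket 20–74 mL/min.
70% of 150 mg = 105 mg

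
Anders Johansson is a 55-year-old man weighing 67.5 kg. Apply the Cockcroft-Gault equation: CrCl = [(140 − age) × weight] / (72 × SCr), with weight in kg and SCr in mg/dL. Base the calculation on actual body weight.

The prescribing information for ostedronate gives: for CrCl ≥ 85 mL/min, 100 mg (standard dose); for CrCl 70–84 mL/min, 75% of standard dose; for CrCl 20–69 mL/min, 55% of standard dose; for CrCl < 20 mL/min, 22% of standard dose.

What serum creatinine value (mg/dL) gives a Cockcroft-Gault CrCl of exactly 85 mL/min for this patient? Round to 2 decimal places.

Standard dose requires CrCl ≥ 85 mL/min.
Set (140 − 55) × 67.5 / (72 × SCr) = 85
SCr = (140 − 55) × 67.5 / (72 × 85) = 0.938 mg/dL

0.94 mg/dL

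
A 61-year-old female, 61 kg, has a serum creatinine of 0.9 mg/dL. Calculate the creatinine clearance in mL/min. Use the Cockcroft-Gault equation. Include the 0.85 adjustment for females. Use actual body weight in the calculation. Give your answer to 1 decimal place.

63.2 mL/min

CrCl = (140 − 61) × 61 / (72 × 0.9) × 0.85 = 4819.0 / 64.80 × 0.85 ≈ 63.2 mL/min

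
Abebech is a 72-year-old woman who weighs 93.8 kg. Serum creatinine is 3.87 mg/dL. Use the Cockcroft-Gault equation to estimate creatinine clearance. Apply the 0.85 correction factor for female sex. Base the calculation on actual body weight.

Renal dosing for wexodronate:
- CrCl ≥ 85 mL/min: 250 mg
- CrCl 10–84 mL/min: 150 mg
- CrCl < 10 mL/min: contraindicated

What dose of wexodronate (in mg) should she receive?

150 mg

CrCl = (140 − 72) × 93.8 / (72 × 3.87) × 0.85 = 6378.4 / 278.64 × 0.85 ≈ 19.5 mL/min
CrCl ≈ 19 mL/min → bracket 10–84 mL/min.
Dose for this bracket: 150 mg.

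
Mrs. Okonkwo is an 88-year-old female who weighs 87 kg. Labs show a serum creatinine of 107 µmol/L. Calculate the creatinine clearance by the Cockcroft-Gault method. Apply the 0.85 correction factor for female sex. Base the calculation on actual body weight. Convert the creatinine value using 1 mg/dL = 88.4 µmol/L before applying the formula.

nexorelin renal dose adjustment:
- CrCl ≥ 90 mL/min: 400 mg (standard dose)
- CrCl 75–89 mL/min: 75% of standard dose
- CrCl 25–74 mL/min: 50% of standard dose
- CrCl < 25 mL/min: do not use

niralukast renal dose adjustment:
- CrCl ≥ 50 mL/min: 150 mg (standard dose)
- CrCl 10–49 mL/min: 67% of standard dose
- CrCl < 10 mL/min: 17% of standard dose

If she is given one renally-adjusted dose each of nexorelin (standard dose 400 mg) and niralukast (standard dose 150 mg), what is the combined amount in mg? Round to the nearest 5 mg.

SCr = 107 / 88.4 = 1.21 mg/dL
CrCl = (140 − 88) × 87 / (72 × 1.21) × 0.85 = 4524.0 / 87.12 × 0.85 ≈ 44.1 mL/min
CrCl ≈ 44 mL/min.
nexorelin: 25–74 mL/min → 50% of 400 mg = 200 mg.
niralukast: 10–49 mL/min → 67% of 150 mg = 100.5 mg.
Total = 200 + 100.5 = 300.5 mg.

300 mg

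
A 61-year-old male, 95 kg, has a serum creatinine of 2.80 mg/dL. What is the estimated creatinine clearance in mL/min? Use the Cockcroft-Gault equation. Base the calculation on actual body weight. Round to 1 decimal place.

37.2 mL/min

CrCl = (140 − 61) × 95 / (72 × 2.8) = 7505.0 / 201.60 ≈ 37.2 mL/min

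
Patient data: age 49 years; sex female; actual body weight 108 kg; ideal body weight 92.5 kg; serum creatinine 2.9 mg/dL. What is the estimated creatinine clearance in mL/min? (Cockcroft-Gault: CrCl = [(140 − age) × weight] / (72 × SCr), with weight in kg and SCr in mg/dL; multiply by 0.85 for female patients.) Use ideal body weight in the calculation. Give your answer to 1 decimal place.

CrCl = (140 − 49) × 92.5 / (72 × 2.9) × 0.85 = 8417.5 / 208.80 × 0.85 ≈ 34.3 mL/min

34.3 mL/min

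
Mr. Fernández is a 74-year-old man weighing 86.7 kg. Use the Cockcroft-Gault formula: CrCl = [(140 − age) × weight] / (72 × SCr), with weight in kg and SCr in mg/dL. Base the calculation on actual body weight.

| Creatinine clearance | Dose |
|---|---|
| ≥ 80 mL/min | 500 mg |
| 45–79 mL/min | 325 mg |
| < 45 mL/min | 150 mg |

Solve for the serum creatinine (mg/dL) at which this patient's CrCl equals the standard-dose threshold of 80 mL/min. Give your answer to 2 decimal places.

0.99 mg/dL

Standard dose requires CrCl ≥ 80 mL/min.
Set (140 − 74) × 86.7 / (72 × SCr) = 80
SCr = (140 − 74) × 86.7 / (72 × 80) = 0.993 mg/dL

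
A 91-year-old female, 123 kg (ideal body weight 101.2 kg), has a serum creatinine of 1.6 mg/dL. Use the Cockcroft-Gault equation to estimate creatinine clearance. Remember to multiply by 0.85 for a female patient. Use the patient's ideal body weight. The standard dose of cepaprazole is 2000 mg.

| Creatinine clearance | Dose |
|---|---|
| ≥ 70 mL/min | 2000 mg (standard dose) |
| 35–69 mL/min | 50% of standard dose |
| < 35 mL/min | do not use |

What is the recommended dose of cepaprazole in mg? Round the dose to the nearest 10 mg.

1000 mg

CrCl = (140 − 91) × 101.2 / (72 × 1.6) × 0.85 = 4958.8 / 115.20 × 0.85 ≈ 36.6 mL/min
CrCl ≈ 37 mL/min → bracket 35–69 mL/min.
50% of 2000 mg = 1000 mg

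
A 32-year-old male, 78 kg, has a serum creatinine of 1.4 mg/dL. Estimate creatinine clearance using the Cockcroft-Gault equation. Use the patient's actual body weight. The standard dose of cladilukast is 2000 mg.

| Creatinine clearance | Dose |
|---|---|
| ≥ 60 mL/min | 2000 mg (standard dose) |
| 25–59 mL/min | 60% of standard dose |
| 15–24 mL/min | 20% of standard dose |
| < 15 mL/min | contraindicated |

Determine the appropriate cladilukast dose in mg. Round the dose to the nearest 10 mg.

CrCl = (140 − 32) × 78 / (72 × 1.4) = 8424.0 / 100.80 ≈ 83.6 mL/min
CrCl ≈ 84 mL/min → bracket ≥ 60 mL/min.
100% of 2000 mg = 2000 mg

2000 mg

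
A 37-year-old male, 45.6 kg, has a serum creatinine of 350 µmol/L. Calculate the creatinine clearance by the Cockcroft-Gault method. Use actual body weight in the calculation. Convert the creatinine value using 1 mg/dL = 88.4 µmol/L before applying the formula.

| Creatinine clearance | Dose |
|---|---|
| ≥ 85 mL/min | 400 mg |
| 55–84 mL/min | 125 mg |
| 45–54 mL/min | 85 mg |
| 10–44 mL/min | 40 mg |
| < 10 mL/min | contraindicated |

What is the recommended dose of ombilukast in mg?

40 mg

SCr = 350 / 88.4 = 3.959 mg/dL
CrCl = (140 − 37) × 45.6 / (72 × 3.959) = 4696.8 / 285.05 ≈ 16.5 mL/min
CrCl ≈ 16 mL/min → bracket 10–44 mL/min.
Dose for this bracket: 40 mg.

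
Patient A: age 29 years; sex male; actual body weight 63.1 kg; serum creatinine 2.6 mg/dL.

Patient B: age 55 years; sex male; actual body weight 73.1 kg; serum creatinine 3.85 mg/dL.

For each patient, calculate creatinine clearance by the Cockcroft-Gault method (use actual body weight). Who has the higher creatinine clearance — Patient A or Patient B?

Patient A: CrCl = (140 − 29) × 63.1 / (72 × 2.6) = 7004.1 / 187.20 ≈ 37.4 mL/min
Patient B: CrCl = (140 − 55) × 73.1 / (72 × 3.85) = 6213.5 / 277.20 ≈ 22.4 mL/min
37.4 vs 22.4 mL/min → Patient A is higher.

Patient A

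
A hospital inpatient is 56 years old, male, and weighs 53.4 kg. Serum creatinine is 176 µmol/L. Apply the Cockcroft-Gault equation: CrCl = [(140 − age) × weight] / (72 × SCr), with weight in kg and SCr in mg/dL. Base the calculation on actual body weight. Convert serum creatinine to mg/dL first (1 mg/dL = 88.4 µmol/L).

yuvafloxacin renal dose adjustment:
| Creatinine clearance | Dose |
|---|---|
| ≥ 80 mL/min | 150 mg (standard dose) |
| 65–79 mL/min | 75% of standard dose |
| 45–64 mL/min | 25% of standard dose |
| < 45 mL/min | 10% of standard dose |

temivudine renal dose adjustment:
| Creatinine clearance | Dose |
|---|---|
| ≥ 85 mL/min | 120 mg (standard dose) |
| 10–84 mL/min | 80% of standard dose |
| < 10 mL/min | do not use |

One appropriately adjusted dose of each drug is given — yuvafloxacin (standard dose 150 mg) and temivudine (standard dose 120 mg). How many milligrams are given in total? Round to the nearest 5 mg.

110 mg

SCr = 176 / 88.4 = 1.991 mg/dL
CrCl = (140 − 56) × 53.4 / (72 × 1.991) = 4485.6 / 143.35 ≈ 31.3 mL/min
CrCl ≈ 31 mL/min.
yuvafloxacin: < 45 mL/min → 10% of 150 mg = 15 mg.
temivudine: 10–84 mL/min → 80% of 120 mg = 96 mg.
Total = 15 + 96 = 111 mg.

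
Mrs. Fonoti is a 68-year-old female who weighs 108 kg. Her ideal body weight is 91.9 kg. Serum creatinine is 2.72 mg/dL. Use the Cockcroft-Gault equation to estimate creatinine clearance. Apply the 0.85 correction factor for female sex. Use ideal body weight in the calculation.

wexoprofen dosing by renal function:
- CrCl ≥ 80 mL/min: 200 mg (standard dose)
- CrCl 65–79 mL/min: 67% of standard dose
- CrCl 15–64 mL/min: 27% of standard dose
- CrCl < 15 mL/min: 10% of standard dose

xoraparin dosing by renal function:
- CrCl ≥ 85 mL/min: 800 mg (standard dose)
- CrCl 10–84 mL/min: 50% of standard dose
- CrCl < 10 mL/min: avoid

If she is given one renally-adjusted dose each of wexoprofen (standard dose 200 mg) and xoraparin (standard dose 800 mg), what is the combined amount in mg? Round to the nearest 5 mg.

455 mg

CrCl = (140 − 68) × 91.9 / (72 × 2.72) × 0.85 = 6616.8 / 195.84 × 0.85 ≈ 28.7 mL/min
CrCl ≈ 29 mL/min.
wexoprofen: 15–64 mL/min → 27% of 200 mg = 54 mg.
xoraparin: 10–84 mL/min → 50% of 800 mg = 400 mg.
Total = 54 + 400 = 454 mg.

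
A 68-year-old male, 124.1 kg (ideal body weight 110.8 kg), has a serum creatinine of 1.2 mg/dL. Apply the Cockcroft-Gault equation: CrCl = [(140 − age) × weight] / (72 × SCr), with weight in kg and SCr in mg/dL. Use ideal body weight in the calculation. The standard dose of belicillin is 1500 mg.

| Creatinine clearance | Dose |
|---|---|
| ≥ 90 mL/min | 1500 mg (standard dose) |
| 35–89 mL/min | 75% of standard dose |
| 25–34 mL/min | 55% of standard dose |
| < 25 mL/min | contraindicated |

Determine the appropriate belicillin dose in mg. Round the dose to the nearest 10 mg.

1500 mg

CrCl = (140 − 68) × 110.8 / (72 × 1.2) = 7977.6 / 86.40 ≈ 92.3 mL/min
CrCl ≈ 92 mL/min → bracket ≥ 90 mL/min.
100% of 1500 mg = 1500 mg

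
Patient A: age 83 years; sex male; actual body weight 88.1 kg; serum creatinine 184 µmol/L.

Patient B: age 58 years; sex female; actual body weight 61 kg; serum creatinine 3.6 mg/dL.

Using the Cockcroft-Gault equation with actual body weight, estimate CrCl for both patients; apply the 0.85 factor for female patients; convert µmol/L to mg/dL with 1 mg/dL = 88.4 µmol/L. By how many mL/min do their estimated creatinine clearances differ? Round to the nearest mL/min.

17 mL/min

Patient A: SCr = 184 / 88.4 = 2.081 mg/dL
Patient A: CrCl = (140 − 83) × 88.1 / (72 × 2.081) = 5021.7 / 149.83 ≈ 33.5 mL/min
Patient B: CrCl = (140 − 58) × 61 / (72 × 3.6) × 0.85 = 5002.0 / 259.20 × 0.85 ≈ 16.4 mL/min
|33.5 − 16.4| = 17.1 mL/min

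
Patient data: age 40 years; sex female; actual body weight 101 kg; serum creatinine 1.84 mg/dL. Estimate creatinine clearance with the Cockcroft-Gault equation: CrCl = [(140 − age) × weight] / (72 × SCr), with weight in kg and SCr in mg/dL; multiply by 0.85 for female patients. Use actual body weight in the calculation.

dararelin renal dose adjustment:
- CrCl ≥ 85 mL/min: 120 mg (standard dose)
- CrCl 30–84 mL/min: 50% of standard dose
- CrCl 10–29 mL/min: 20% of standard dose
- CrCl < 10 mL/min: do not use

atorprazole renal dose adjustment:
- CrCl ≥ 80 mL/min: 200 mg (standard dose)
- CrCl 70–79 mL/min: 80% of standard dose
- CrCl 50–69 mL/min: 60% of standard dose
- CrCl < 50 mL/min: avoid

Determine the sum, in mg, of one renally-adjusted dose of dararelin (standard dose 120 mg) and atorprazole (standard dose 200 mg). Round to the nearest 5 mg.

CrCl = (140 − 40) × 101 / (72 × 1.84) × 0.85 = 10100.0 / 132.48 × 0.85 ≈ 64.8 mL/min
CrCl ≈ 65 mL/min.
dararelin: 30–84 mL/min → 50% of 120 mg = 60 mg.
atorprazole: 50–69 mL/min → 60% of 200 mg = 120 mg.
Total = 60 + 120 = 180 mg.

180 mg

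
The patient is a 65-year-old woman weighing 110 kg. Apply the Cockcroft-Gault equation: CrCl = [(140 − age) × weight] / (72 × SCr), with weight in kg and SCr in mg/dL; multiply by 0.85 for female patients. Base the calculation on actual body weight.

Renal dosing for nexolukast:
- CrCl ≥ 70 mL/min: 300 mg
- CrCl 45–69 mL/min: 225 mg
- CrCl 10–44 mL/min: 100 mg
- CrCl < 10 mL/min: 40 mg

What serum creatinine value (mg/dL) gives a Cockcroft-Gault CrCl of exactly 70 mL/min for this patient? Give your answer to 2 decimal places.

1.39 mg/dL

Standard dose requires CrCl ≥ 70 mL/min.
Set (140 − 65) × 110 × 0.85 / (72 × SCr) = 70
SCr = (140 − 65) × 110 × 0.85 / (72 × 70) = 1.391 mg/dL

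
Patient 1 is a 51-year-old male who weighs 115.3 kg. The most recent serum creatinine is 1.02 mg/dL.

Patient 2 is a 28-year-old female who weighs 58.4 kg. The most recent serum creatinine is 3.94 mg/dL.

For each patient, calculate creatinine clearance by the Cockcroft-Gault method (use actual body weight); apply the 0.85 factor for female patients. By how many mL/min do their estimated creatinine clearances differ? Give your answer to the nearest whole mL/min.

Patient 1: CrCl = (140 − 51) × 115.3 / (72 × 1.02) = 10261.7 / 73.44 ≈ 139.7 mL/min
Patient 2: CrCl = (140 − 28) × 58.4 / (72 × 3.94) × 0.85 = 6540.8 / 283.68 × 0.85 ≈ 19.6 mL/min
|139.7 − 19.6| = 120.1 mL/min

120 mL/min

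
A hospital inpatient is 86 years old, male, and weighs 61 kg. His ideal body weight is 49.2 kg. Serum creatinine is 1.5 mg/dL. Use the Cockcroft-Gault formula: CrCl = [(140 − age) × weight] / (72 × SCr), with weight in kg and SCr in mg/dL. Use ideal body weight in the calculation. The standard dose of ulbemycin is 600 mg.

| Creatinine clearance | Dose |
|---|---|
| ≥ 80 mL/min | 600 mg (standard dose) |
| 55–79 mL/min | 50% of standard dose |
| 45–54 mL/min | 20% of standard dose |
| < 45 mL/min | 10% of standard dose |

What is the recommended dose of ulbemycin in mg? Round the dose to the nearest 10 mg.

60 mg

CrCl = (140 − 86) × 49.2 / (72 × 1.5) = 2656.8 / 108.00 ≈ 24.6 mL/min
CrCl ≈ 25 mL/min → bracket < 45 mL/min.
10% of 600 mg = 60 mg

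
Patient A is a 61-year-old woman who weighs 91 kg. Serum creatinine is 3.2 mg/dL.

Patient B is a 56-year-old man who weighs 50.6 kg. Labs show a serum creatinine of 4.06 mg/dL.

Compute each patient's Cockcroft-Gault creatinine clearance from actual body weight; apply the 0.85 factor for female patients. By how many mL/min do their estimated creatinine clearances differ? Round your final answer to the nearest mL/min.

Patient A: CrCl = (140 − 61) × 91 / (72 × 3.2) × 0.85 = 7189.0 / 230.40 × 0.85 ≈ 26.5 mL/min
Patient B: CrCl = (140 − 56) × 50.6 / (72 × 4.06) = 4250.4 / 292.32 ≈ 14.5 mL/min
|26.5 − 14.5| = 12.0 mL/min

12 mL/min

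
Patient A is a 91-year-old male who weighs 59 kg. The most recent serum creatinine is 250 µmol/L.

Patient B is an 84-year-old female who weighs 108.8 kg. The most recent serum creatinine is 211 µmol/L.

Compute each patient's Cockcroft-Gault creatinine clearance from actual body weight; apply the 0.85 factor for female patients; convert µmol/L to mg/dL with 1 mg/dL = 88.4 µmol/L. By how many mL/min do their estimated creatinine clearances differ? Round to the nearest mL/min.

Patient A: SCr = 250 / 88.4 = 2.828 mg/dL
Patient A: CrCl = (140 − 91) × 59 / (72 × 2.828) = 2891.0 / 203.62 ≈ 14.2 mL/min
Patient B: SCr = 211 / 88.4 = 2.387 mg/dL
Patient B: CrCl = (140 − 84) × 108.8 / (72 × 2.387) × 0.85 = 6092.8 / 171.86 × 0.85 ≈ 30.1 mL/min
|14.2 − 30.1| = 15.9 mL/min

16 mL/min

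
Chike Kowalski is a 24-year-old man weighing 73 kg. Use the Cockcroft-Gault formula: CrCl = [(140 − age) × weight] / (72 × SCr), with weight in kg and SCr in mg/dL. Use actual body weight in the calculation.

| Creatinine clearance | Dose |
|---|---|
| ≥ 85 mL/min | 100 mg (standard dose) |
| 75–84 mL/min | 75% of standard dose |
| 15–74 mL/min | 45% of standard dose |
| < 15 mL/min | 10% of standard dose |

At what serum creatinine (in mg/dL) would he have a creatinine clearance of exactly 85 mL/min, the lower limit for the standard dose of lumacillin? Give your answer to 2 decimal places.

1.38 mg/dL

Standard dose requires CrCl ≥ 85 mL/min.
Set (140 − 24) × 73 / (72 × SCr) = 85
SCr = (140 − 24) × 73 / (72 × 85) = 1.384 mg/dL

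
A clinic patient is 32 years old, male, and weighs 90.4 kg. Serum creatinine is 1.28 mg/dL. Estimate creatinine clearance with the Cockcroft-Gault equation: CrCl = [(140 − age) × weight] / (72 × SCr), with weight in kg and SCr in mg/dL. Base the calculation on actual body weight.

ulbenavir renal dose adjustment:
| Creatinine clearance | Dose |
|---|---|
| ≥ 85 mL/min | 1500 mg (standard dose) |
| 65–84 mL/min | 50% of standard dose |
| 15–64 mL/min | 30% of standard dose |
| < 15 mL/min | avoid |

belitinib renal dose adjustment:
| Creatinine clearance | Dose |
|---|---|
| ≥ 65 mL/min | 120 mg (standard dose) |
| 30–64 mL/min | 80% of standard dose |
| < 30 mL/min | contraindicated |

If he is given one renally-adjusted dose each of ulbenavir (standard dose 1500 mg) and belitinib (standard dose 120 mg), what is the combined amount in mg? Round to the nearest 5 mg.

1620 mg

CrCl = (140 − 32) × 90.4 / (72 × 1.28) = 9763.2 / 92.16 ≈ 105.9 mL/min
CrCl ≈ 106 mL/min.
ulbenavir: ≥ 85 mL/min → 100% of 1500 mg = 1500 mg.
belitinib: ≥ 65 mL/min → 100% of 120 mg = 120 mg.
Total = 1500 + 120 = 1620 mg.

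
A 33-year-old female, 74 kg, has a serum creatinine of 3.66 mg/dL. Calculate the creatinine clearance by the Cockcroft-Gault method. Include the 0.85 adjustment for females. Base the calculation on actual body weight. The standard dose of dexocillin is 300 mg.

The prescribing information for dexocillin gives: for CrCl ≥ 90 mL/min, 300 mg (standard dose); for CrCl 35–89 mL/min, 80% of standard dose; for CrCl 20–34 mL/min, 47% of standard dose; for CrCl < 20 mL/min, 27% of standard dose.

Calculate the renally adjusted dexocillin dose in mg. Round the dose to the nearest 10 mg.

CrCl = (140 − 33) × 74 / (72 × 3.66) × 0.85 = 7918.0 / 263.52 × 0.85 ≈ 25.5 mL/min
CrCl ≈ 26 mL/min → bracket 20–34 mL/min.
47% of 300 mg = 141 mg → 140 mg

140 mg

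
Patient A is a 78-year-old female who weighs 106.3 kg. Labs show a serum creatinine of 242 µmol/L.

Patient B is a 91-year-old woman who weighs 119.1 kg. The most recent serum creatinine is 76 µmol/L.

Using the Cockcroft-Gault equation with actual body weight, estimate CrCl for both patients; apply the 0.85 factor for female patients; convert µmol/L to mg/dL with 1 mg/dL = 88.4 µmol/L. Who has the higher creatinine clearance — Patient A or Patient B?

Patient A: SCr = 242 / 88.4 = 2.738 mg/dL
Patient A: CrCl = (140 − 78) × 106.3 / (72 × 2.738) × 0.85 = 6590.6 / 197.14 × 0.85 ≈ 28.4 mL/min
Patient B: SCr = 76 / 88.4 = 0.86 mg/dL
Patient B: CrCl = (140 − 91) × 119.1 / (72 × 0.86) × 0.85 = 5835.9 / 61.92 × 0.85 ≈ 80.1 mL/min
28.4 vs 80.1 mL/min → Patient B is higher.

Patient B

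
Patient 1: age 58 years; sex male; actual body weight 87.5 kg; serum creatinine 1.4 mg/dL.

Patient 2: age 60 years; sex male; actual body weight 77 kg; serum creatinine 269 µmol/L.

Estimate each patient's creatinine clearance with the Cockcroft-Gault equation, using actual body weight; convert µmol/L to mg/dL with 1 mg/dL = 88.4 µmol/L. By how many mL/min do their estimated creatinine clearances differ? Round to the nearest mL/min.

43 mL/min

Patient 1: CrCl = (140 − 58) × 87.5 / (72 × 1.4) = 7175.0 / 100.80 ≈ 71.2 mL/min
Patient 2: SCr = 269 / 88.4 = 3.043 mg/dL
Patient 2: CrCl = (140 − 60) × 77 / (72 × 3.043) = 6160.0 / 219.10 ≈ 28.1 mL/min
|71.2 − 28.1| = 43.1 mL/min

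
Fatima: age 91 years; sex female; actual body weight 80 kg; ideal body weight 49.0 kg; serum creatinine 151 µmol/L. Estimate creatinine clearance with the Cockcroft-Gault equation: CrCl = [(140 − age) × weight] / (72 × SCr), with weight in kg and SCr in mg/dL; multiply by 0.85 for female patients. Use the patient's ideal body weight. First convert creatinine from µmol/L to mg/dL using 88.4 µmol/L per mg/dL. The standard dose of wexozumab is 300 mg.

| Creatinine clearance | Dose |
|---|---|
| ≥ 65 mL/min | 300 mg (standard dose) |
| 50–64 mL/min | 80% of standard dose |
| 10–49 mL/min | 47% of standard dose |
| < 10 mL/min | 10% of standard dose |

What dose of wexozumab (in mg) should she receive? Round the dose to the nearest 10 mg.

SCr = 151 / 88.4 = 1.708 mg/dL
CrCl = (140 − 91) × 49 / (72 × 1.708) × 0.85 = 2401.0 / 122.98 × 0.85 ≈ 16.6 mL/min
CrCl ≈ 17 mL/min → bracket 10–49 mL/min.
47% of 300 mg = 141 mg → 140 mg

140 mg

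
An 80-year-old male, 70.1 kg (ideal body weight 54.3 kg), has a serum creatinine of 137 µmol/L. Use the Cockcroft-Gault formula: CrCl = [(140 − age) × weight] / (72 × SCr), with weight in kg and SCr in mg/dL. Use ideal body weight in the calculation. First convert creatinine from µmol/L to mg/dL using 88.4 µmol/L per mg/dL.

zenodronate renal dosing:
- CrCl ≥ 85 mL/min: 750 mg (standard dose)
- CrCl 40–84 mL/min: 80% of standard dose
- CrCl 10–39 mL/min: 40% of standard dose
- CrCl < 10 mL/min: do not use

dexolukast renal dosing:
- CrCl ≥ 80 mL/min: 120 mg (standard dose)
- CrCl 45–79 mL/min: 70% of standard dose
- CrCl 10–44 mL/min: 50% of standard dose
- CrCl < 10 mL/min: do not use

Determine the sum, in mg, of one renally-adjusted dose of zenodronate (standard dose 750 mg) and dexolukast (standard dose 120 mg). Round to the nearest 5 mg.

SCr = 137 / 88.4 = 1.55 mg/dL
CrCl = (140 − 80) × 54.3 / (72 × 1.55) = 3258.0 / 111.60 ≈ 29.2 mL/min
CrCl ≈ 29 mL/min.
zenodronate: 10–39 mL/min → 40% of 750 mg = 300 mg.
dexolukast: 10–44 mL/min → 50% of 120 mg = 60 mg.
Total = 300 + 60 = 360 mg.

360 mg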